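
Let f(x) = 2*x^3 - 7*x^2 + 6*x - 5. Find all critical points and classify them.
f'(x) = 6*x^2 - 14*x + 6

Solve f'(x) = 0:
  Factor: 6*x^2 - 14*x + 6 = 2*(3*x^2 - 7*x + 3); 3*x^2 - 7*x + 3 = 0 has no rational roots; quadratic formula: x = (7 ± √13)/6.
  ⇒ x = 7/6 - sqrt(13)/6 ≈ 0.5657, sqrt(13)/6 + 7/6 ≈ 1.7676

f''(x) = 12*x - 14
Second-derivative test at each critical point:
  f''(0.5657) = -7.2111 < 0 → local maximum
  f''(1.7676) = 7.2111 > 0 → local minimum

Critical points: x = 7/6 - sqrt(13)/6 ≈ 0.5657 (local maximum); x = sqrt(13)/6 + 7/6 ≈ 1.7676 (local minimum)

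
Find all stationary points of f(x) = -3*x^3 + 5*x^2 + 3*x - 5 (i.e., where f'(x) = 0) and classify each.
f'(x) = -9*x^2 + 10*x + 3

Solve f'(x) = 0:
  9*x^2 - 10*x - 3 = 0 has no rational roots; quadratic formula: x = (10 ± √208)/18.
  ⇒ x = 5/9 - 2*sqrt(13)/9 ≈ -0.2457, 5/9 + 2*sqrt(13)/9 ≈ 1.3568

f''(x) = 10 - 18*x
Second-derivative test at each critical point:
  f''(-0.2457) = 14.4222 > 0 → local minimum
  f''(1.3568) = -14.4222 < 0 → local maximum

Critical points: x = 5/9 - 2*sqrt(13)/9 ≈ -0.2457 (local minimum); x = 5/9 + 2*sqrt(13)/9 ≈ 1.3568 (local maximum)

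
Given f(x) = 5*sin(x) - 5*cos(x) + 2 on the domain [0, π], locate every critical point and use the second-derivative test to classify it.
f'(x) = 5*sqrt(2)*sin(x + pi/4)

Solve f'(x) = 0 on [0, π]:
  f'(x) = 0 ⇔ 5*cos(x) = -5*sin(x) ⇔ tan(x) = -1, i.e. x = arctan(-1) + nπ; keep the solutions lying in [0, π].
  ⇒ x = 3*pi/4 ≈ 2.3562

f''(x) = 5*sqrt(2)*cos(x + pi/4)
Second-derivative test at each critical point:
  f''(2.3562) = -7.0711 < 0 → local maximum

Critical points: x = 3*pi/4 ≈ 2.3562 (local maximum)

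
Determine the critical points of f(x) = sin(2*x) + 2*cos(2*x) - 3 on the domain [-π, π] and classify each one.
f'(x) = -4*sin(2*x) + 2*cos(2*x)

Solve f'(x) = 0 on [-π, π]:
  f'(x) = 0 ⇔ cos(2*x) = 2*sin(2*x) ⇔ tan(2*x) = 1/2, i.e. 2*x = arctan(1/2) + nπ; keep the solutions lying in [-π, π].
  ⇒ x = -pi + atan(1/2)/2 ≈ -2.9098, -pi/2 + atan(1/2)/2 ≈ -1.3390, atan(1/2)/2 ≈ 0.2318, atan(1/2)/2 + pi/2 ≈ 1.8026

f''(x) = -4*sin(2*x) - 8*cos(2*x)
Second-derivative test at each critical point:
  f''(-2.9098) = -8.9443 < 0 → local maximum
  f''(-1.3390) = 8.9443 > 0 → local minimum
  f''(0.2318) = -8.9443 < 0 → local maximum
  f''(1.8026) = 8.9443 > 0 → local minimum

Critical points: x = -pi + atan(1/2)/2 ≈ -2.9098 (local maximum); x = -pi/2 + atan(1/2)/2 ≈ -1.3390 (local minimum); x = atan(1/2)/2 ≈ 0.2318 (local maximum); x = atan(1/2)/2 + pi/2 ≈ 1.8026 (local minimum)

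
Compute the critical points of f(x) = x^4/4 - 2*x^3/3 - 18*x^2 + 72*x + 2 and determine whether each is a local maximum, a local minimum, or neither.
f'(x) = x^3 - 2*x^2 - 36*x + 72

Solve f'(x) = 0:
  Factor: x^3 - 2*x^2 - 36*x + 72 = (x - 6)*(x - 2)*(x + 6) = 0.
  ⇒ x = -6, 2, 6

f''(x) = 3*x^2 - 4*x - 36
Second-derivative test at each critical point:
  f''(-6) = 96 > 0 → local minimum
  f''(2) = -32 < 0 → local maximum
  f''(6) = 48 > 0 → local minimum

Critical points: x = -6 (local minimum); x = 2 (local maximum); x = 6 (local minimum)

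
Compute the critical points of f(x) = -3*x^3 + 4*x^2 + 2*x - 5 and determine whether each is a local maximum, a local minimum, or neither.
f'(x) = -9*x^2 + 8*x + 2

Solve f'(x) = 0:
  9*x^2 - 8*x - 2 = 0 has no rational roots; quadratic formula: x = (8 ± √136)/18.
  ⇒ x = 4/9 - sqrt(34)/9 ≈ -0.2034, 4/9 + sqrt(34)/9 ≈ 1.0923

f''(x) = 8 - 18*x
Second-derivative test at each critical point:
  f''(-0.2034) = 11.6619 > 0 → local minimum
  f''(1.0923) = -11.6619 < 0 → local maximum

Critical points: x = 4/9 - sqrt(34)/9 ≈ -0.2034 (local minimum); x = 4/9 + sqrt(34)/9 ≈ 1.0923 (local maximum)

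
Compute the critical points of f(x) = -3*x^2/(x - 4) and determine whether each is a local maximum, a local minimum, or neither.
f'(x) = 3*x*(8 - x)/(x - 4)^2

Solve f'(x) = 0:
  f'(x) = -3*x*(x - 8)/(x - 4)^2; the denominator is positive wherever f is defined, so f'(x) = 0 ⇔ -3*x^2 + 24*x = 0.
  Factor: -3*x^2 + 24*x = -3*x*(x - 8) = 0.
  ⇒ x = 0, 8

f''(x) = -96/(x^3 - 12*x^2 + 48*x - 64)
Second-derivative test at each critical point:
  f''(0) = 3/2 > 0 → local minimum
  f''(8) = -3/2 < 0 → local maximum

Critical points: x = 0 (local minimum); x = 8 (local maximum)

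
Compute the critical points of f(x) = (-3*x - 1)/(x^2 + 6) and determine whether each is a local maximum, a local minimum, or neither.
f'(x) = (3*x^2 + 2*x - 18)/(x^4 + 12*x^2 + 36)

Solve f'(x) = 0:
  f'(x) = (3*x^2 + 2*x - 18)/(x^2 + 6)^2; the denominator is positive wherever f is defined, so f'(x) = 0 ⇔ 3*x^2 + 2*x - 18 = 0.
  3*x^2 + 2*x - 18 = 0 has no rational roots; quadratic formula: x = (-2 ± √220)/6.
  ⇒ x = -sqrt(55)/3 - 1/3 ≈ -2.8054, -1/3 + sqrt(55)/3 ≈ 2.1387

f''(x) = 2*(-4*x^2*(3*x + 1) + (9*x + 1)*(x^2 + 6))/(x^2 + 6)^3
Second-derivative test at each critical point:
  f''(-2.8054) = -0.0771 < 0 → local maximum
  f''(2.1387) = 0.1327 > 0 → local minimum

Critical points: x = -sqrt(55)/3 - 1/3 ≈ -2.8054 (local maximum); x = -1/3 + sqrt(55)/3 ≈ 2.1387 (local minimum)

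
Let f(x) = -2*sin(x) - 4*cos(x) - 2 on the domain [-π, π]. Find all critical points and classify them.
f'(x) = 4*sin(x) - 2*cos(x)

Solve f'(x) = 0 on [-π, π]:
  f'(x) = 0 ⇔ -2*cos(x) = -4*sin(x) ⇔ tan(x) = 1/2, i.e. x = arctan(1/2) + nπ; keep the solutions lying in [-π, π].
  ⇒ x = -pi + atan(1/2) ≈ -2.6779, atan(1/2) ≈ 0.4636

f''(x) = 2*sin(x) + 4*cos(x)
Second-derivative test at each critical point:
  f''(-2.6779) = -4.4721 < 0 → local maximum
  f''(0.4636) = 4.4721 > 0 → local minimum

Critical points: x = -pi + atan(1/2) ≈ -2.6779 (local maximum); x = atan(1/2) ≈ 0.4636 (local minimum)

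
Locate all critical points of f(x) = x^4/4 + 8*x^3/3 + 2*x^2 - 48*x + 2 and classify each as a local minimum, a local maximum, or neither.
f'(x) = x^3 + 8*x^2 + 4*x - 48

Solve f'(x) = 0:
  Factor: x^3 + 8*x^2 + 4*x - 48 = (x - 2)*(x + 4)*(x + 6) = 0.
  ⇒ x = -6, -4, 2

f''(x) = 3*x^2 + 16*x + 4
Second-derivative test at each critical point:
  f''(-6) = 16 > 0 → local minimum
  f''(-4) = -12 < 0 → local maximum
  f''(2) = 48 > 0 → local minimum

Critical points: x = -6 (local minimum); x = -4 (local maximum); x = 2 (local minimum)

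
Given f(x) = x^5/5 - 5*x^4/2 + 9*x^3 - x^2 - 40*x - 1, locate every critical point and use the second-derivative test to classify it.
f'(x) = x^4 - 10*x^3 + 27*x^2 - 2*x - 40

Solve f'(x) = 0:
  Factor: x^4 - 10*x^3 + 27*x^2 - 2*x - 40 = (x - 5)*(x - 4)*(x - 2)*(x + 1) = 0.
  ⇒ x = -1, 2, 4, 5

f''(x) = 4*x^3 - 30*x^2 + 54*x - 2
Second-derivative test at each critical point:
  f''(-1) = -90 < 0 → local maximum
  f''(2) = 18 > 0 → local minimum
  f''(4) = -10 < 0 → local maximum
  f''(5) = 18 > 0 → local minimum

Critical points: x = -1 (local maximum); x = 2 (local minimum); x = 4 (local maximum); x = 5 (local minimum)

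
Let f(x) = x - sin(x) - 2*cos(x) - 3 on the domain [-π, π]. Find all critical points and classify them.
f'(x) = 2*sin(x) - cos(x) + 1

Solve f'(x) = 0 on [-π, π]:
  f'(x) = 0 ⇔ 2*sin(x) - cos(x) = -1. Write the left side as R·cos(x + φ) with R = √((-1)² + (-2)²) = sqrt(5), cos φ = -sqrt(5)/5, sin φ = -2*sqrt(5)/5; then cos(x + φ) = -sqrt(5)/5. Solve for x and keep the solutions lying in [-π, π].
  ⇒ x = -pi + atan(4/3) ≈ -2.2143, 0

f''(x) = sin(x) + 2*cos(x)
Second-derivative test at each critical point:
  f''(-2.2143) = -2 < 0 → local maximum
  f''(0) = 2 > 0 → local minimum

Critical points: x = -pi + atan(4/3) ≈ -2.2143 (local maximum); x = 0 (local minimum)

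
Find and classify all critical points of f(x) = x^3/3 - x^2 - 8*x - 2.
f'(x) = x^2 - 2*x - 8

Solve f'(x) = 0:
  Factor: x^2 - 2*x - 8 = (x - 4)*(x + 2) = 0.
  ⇒ x = -2, 4

f''(x) = 2*x - 2
Second-derivative test at each critical point:
  f''(-2) = -6 < 0 → local maximum
  f''(4) = 6 > 0 → local minimum

Critical points: x = -2 (local maximum); x = 4 (local minimum)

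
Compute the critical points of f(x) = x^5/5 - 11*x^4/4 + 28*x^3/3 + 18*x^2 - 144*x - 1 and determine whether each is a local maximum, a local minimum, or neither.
f'(x) = x^4 - 11*x^3 + 28*x^2 + 36*x - 144

Solve f'(x) = 0:
  Factor: x^4 - 11*x^3 + 28*x^2 + 36*x - 144 = (x - 6)*(x - 4)*(x - 3)*(x + 2) = 0.
  ⇒ x = -2, 3, 4, 6

f''(x) = 4*x^3 - 33*x^2 + 56*x + 36
Second-derivative test at each critical point:
  f''(-2) = -240 < 0 → local maximum
  f''(3) = 15 > 0 → local minimum
  f''(4) = -12 < 0 → local maximum
  f''(6) = 48 > 0 → local minimum

Critical points: x = -2 (local maximum); x = 3 (local minimum); x = 4 (local maximum); x = 6 (local minimum)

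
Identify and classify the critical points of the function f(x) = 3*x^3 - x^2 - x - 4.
f'(x) = 9*x^2 - 2*x - 1

Solve f'(x) = 0:
  9*x^2 - 2*x - 1 = 0 has no rational roots; quadratic formula: x = (2 ± √40)/18.
  ⇒ x = 1/9 - sqrt(10)/9 ≈ -0.2403, 1/9 + sqrt(10)/9 ≈ 0.4625

f''(x) = 18*x - 2
Second-derivative test at each critical point:
  f''(-0.2403) = -6.3246 < 0 → local maximum
  f''(0.4625) = 6.3246 > 0 → local minimum

Critical points: x = 1/9 - sqrt(10)/9 ≈ -0.2403 (local maximum); x = 1/9 + sqrt(10)/9 ≈ 0.4625 (local minimum)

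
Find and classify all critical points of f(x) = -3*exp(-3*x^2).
f'(x) = 18*x*exp(-3*x^2)

Solve f'(x) = 0:
  f'(x) = (18*x)·exp(-3*x^2) and exp(-3*x^2) > 0 for every x, so f'(x) = 0 ⇔ 18*x = 0.
  18*x = 0.
  ⇒ x = 0

f''(x) = 18*(1 - 6*x^2)*exp(-3*x^2)
Second-derivative test at each critical point:
  f''(0) = 18 > 0 → local minimum

Critical points: x = 0 (local minimum)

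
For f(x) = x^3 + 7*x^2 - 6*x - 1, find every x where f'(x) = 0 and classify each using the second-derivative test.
f'(x) = 3*x^2 + 14*x - 6

Solve f'(x) = 0:
  3*x^2 + 14*x - 6 = 0 has no rational roots; quadratic formula: x = (-14 ± √268)/6.
  ⇒ x = -sqrt(67)/3 - 7/3 ≈ -5.0618, -7/3 + sqrt(67)/3 ≈ 0.3951

f''(x) = 6*x + 14
Second-derivative test at each critical point:
  f''(-5.0618) = -16.3707 < 0 → local maximum
  f''(0.3951) = 16.3707 > 0 → local minimum

Critical points: x = -sqrt(67)/3 - 7/3 ≈ -5.0618 (local maximum); x = -7/3 + sqrt(67)/3 ≈ 0.3951 (local minimum)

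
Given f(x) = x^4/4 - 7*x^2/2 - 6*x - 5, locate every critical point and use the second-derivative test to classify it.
f'(x) = x^3 - 7*x - 6

Solve f'(x) = 0:
  Factor: x^3 - 7*x - 6 = (x - 3)*(x + 1)*(x + 2) = 0.
  ⇒ x = -2, -1, 3

f''(x) = 3*x^2 - 7
Second-derivative test at each critical point:
  f''(-2) = 5 > 0 → local minimum
  f''(-1) = -4 < 0 → local maximum
  f''(3) = 20 > 0 → local minimum

Critical points: x = -2 (local minimum); x = -1 (local maximum); x = 3 (local minimum)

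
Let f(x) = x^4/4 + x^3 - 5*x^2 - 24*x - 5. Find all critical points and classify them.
f'(x) = x^3 + 3*x^2 - 10*x - 24

Solve f'(x) = 0:
  Factor: x^3 + 3*x^2 - 10*x - 24 = (x - 3)*(x + 2)*(x + 4) = 0.
  ⇒ x = -4, -2, 3

f''(x) = 3*x^2 + 6*x - 10
Second-derivative test at each critical point:
  f''(-4) = 14 > 0 → local minimum
  f''(-2) = -10 < 0 → local maximum
  f''(3) = 35 > 0 → local minimum

Critical points: x = -4 (local minimum); x = -2 (local maximum); x = 3 (local minimum)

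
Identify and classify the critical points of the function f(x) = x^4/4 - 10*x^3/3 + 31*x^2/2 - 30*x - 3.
f'(x) = x^3 - 10*x^2 + 31*x - 30

Solve f'(x) = 0:
  Factor: x^3 - 10*x^2 + 31*x - 30 = (x - 5)*(x - 3)*(x - 2) = 0.
  ⇒ x = 2, 3, 5

f''(x) = 3*x^2 - 20*x + 31
Second-derivative test at each critical point:
  f''(2) = 3 > 0 → local minimum
  f''(3) = -2 < 0 → local maximum
  f''(5) = 6 > 0 → local minimum

Critical points: x = 2 (local minimum); x = 3 (local maximum); x = 5 (local minimum)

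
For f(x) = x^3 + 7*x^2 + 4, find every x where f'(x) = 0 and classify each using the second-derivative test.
f'(x) = x*(3*x + 14)

Solve f'(x) = 0:
  Factor: 3*x^2 + 14*x = x*(3*x + 14) = 0.
  ⇒ x = -14/3, 0

f''(x) = 6*x + 14
Second-derivative test at each critical point:
  f''(-14/3) = -14 < 0 → local maximum
  f''(0) = 14 > 0 → local minimum

Critical points: x = -14/3 (local maximum); x = 0 (local minimum)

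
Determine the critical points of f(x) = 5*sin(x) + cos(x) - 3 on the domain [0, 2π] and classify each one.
f'(x) = -sin(x) + 5*cos(x)

Solve f'(x) = 0 on [0, 2π]:
  f'(x) = 0 ⇔ 5*cos(x) = sin(x) ⇔ tan(x) = 5, i.e. x = arctan(5) + nπ; keep the solutions lying in [0, 2π].
  ⇒ x = atan(5) ≈ 1.3734, atan(5) + pi ≈ 4.5150

f''(x) = -5*sin(x) - cos(x)
Second-derivative test at each critical point:
  f''(1.3734) = -5.0990 < 0 → local maximum
  f''(4.5150) = 5.0990 > 0 → local minimum

Critical points: x = atan(5) ≈ 1.3734 (local maximum); x = atan(5) + pi ≈ 4.5150 (local minimum)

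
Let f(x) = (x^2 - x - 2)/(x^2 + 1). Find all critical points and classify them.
f'(x) = (x^2 + 6*x - 1)/(x^4 + 2*x^2 + 1)

Solve f'(x) = 0:
  f'(x) = (x^2 + 6*x - 1)/(x^2 + 1)^2; the denominator is positive wherever f is defined, so f'(x) = 0 ⇔ x^2 + 6*x - 1 = 0.
  x^2 + 6*x - 1 = 0 has no rational roots; quadratic formula: x = (-6 ± √40)/2.
  ⇒ x = -sqrt(10) - 3 ≈ -6.1623, -3 + sqrt(10) ≈ 0.1623

f''(x) = 2*(-x^3 - 9*x^2 + 3*x + 3)/(x^6 + 3*x^4 + 3*x^2 + 1)
Second-derivative test at each critical point:
  f''(-6.1623) = -0.0042 < 0 → local maximum
  f''(0.1623) = 6.0042 > 0 → local minimum

Critical points: x = -sqrt(10) - 3 ≈ -6.1623 (local maximum); x = -3 + sqrt(10) ≈ 0.1623 (local minimum)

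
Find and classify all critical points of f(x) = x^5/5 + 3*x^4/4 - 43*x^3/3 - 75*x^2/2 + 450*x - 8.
f'(x) = x^4 + 3*x^3 - 43*x^2 - 75*x + 450

Solve f'(x) = 0:
  Factor: x^4 + 3*x^3 - 43*x^2 - 75*x + 450 = (x - 5)*(x - 3)*(x + 5)*(x + 6) = 0.
  ⇒ x = -6, -5, 3, 5

f''(x) = 4*x^3 + 9*x^2 - 86*x - 75
Second-derivative test at each critical point:
  f''(-6) = -99 < 0 → local maximum
  f''(-5) = 80 > 0 → local minimum
  f''(3) = -144 < 0 → local maximum
  f''(5) = 220 > 0 → local minimum

Critical points: x = -6 (local maximum); x = -5 (local minimum); x = 3 (local maximum); x = 5 (local minimum)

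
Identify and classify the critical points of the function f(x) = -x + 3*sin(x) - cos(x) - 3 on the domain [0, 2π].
f'(x) = sin(x) + 3*cos(x) - 1

Solve f'(x) = 0 on [0, 2π]:
  f'(x) = 0 ⇔ sin(x) + 3*cos(x) = 1. Write the left side as R·cos(x + φ) with R = √(3² + (-1)²) = sqrt(10), cos φ = 3*sqrt(10)/10, sin φ = -sqrt(10)/10; then cos(x + φ) = sqrt(10)/10. Solve for x and keep the solutions lying in [0, 2π].
  ⇒ x = pi/2 ≈ 1.5708, -atan(4/3) + 2*pi ≈ 5.3559

f''(x) = -3*sin(x) + cos(x)
Second-derivative test at each critical point:
  f''(1.5708) = -3 < 0 → local maximum
  f''(5.3559) = 3 > 0 → local minimum

Critical points: x = pi/2 ≈ 1.5708 (local maximum); x = -atan(4/3) + 2*pi ≈ 5.3559 (local minimum)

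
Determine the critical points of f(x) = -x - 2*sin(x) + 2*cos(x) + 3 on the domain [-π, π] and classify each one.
f'(x) = -2*sqrt(2)*sin(x + pi/4) - 1

Solve f'(x) = 0 on [-π, π]:
  f'(x) = 0 ⇔ -2*sin(x) - 2*cos(x) = 1. Write the left side as R·cos(x + φ) with R = √((-2)² + 2²) = 2*sqrt(2), cos φ = -sqrt(2)/2, sin φ = sqrt(2)/2; then cos(x + φ) = sqrt(2)/4. Solve for x and keep the solutions lying in [-π, π].
  ⇒ x = atan((-sqrt(7) - 1)/(-1 + sqrt(7))) ≈ -1.1468, atan((-1 + sqrt(7))/(-sqrt(7) - 1)) + pi ≈ 2.7176

f''(x) = -2*sqrt(2)*cos(x + pi/4)
Second-derivative test at each critical point:
  f''(-1.1468) = -2.6458 < 0 → local maximum
  f''(2.7176) = 2.6458 > 0 → local minimum

Critical points: x = atan((-sqrt(7) - 1)/(-1 + sqrt(7))) ≈ -1.1468 (local maximum); x = atan((-1 + sqrt(7))/(-sqrt(7) - 1)) + pi ≈ 2.7176 (local minimum)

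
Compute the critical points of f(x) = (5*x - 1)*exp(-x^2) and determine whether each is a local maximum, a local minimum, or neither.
f'(x) = (-2*x*(5*x - 1) + 5)*exp(-x^2)

Solve f'(x) = 0:
  f'(x) = (-10*x^2 + 2*x + 5)·exp(-x^2) and exp(-x^2) > 0 for every x, so f'(x) = 0 ⇔ -10*x^2 + 2*x + 5 = 0.
  10*x^2 - 2*x - 5 = 0 has no rational roots; quadratic formula: x = (2 ± √204)/20.
  ⇒ x = 1/10 - sqrt(51)/10 ≈ -0.6141, 1/10 + sqrt(51)/10 ≈ 0.8141

f''(x) = 2*(2*x^2*(5*x - 1) - 15*x + 1)*exp(-x^2)
Second-derivative test at each critical point:
  f''(-0.6141) = 9.7952 > 0 → local minimum
  f''(0.8141) = -7.3613 < 0 → local maximum

Critical points: x = 1/10 - sqrt(51)/10 ≈ -0.6141 (local minimum); x = 1/10 + sqrt(51)/10 ≈ 0.8141 (local maximum)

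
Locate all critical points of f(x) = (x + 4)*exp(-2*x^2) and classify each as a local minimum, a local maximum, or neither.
f'(x) = (-4*x*(x + 4) + 1)*exp(-2*x^2)

Solve f'(x) = 0:
  f'(x) = (-4*x^2 - 16*x + 1)·exp(-2*x^2) and exp(-2*x^2) > 0 for every x, so f'(x) = 0 ⇔ -4*x^2 - 16*x + 1 = 0.
  4*x^2 + 16*x - 1 = 0 has no rational roots; quadratic formula: x = (-16 ± √272)/8.
  ⇒ x = -sqrt(17)/2 - 2 ≈ -4.0616, -2 + sqrt(17)/2 ≈ 0.0616

f''(x) = 4*(4*x^2*(x + 4) - 3*x - 4)*exp(-2*x^2)
Second-derivative test at each critical point:
  f''(-4.0616) = 7.742e-14 > 0 → local minimum
  f''(0.0616) = -16.3679 < 0 → local maximum

Critical points: x = -sqrt(17)/2 - 2 ≈ -4.0616 (local minimum); x = -2 + sqrt(17)/2 ≈ 0.0616 (local maximum)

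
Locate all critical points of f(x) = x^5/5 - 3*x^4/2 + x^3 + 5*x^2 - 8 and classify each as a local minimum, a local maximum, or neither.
f'(x) = x*(x^3 - 6*x^2 + 3*x + 10)

Solve f'(x) = 0:
  Factor: x^4 - 6*x^3 + 3*x^2 + 10*x = x*(x - 5)*(x - 2)*(x + 1) = 0.
  ⇒ x = -1, 0, 2, 5

f''(x) = 4*x^3 - 18*x^2 + 6*x + 10
Second-derivative test at each critical point:
  f''(-1) = -18 < 0 → local maximum
  f''(0) = 10 > 0 → local minimum
  f''(2) = -18 < 0 → local maximum
  f''(5) = 90 > 0 → local minimum

Critical points: x = -1 (local maximum); x = 0 (local minimum); x = 2 (local maximum); x = 5 (local minimum)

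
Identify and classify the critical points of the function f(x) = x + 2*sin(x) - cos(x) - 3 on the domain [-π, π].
f'(x) = sin(x) + 2*cos(x) + 1

Solve f'(x) = 0 on [-π, π]:
  f'(x) = 0 ⇔ sin(x) + 2*cos(x) = -1. Write the left side as R·cos(x + φ) with R = √(2² + (-1)²) = sqrt(5), cos φ = 2*sqrt(5)/5, sin φ = -sqrt(5)/5; then cos(x + φ) = -sqrt(5)/5. Solve for x and keep the solutions lying in [-π, π].
  ⇒ x = -pi/2 ≈ -1.5708, pi - atan(3/4) ≈ 2.4981

f''(x) = -2*sin(x) + cos(x)
Second-derivative test at each critical point:
  f''(-1.5708) = 2 > 0 → local minimum
  f''(2.4981) = -2 < 0 → local maximum

Critical points: x = -pi/2 ≈ -1.5708 (local minimum); x = pi - atan(3/4) ≈ 2.4981 (local maximum)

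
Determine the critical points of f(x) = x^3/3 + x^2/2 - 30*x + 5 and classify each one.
f'(x) = x^2 + x - 30

Solve f'(x) = 0:
  Factor: x^2 + x - 30 = (x - 5)*(x + 6) = 0.
  ⇒ x = -6, 5

f''(x) = 2*x + 1
Second-derivative test at each critical point:
  f''(-6) = -11 < 0 → local maximum
  f''(5) = 11 > 0 → local minimum

Critical points: x = -6 (local maximum); x = 5 (local minimum)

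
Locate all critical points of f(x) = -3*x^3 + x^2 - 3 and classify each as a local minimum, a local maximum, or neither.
f'(x) = x*(2 - 9*x)

Solve f'(x) = 0:
  Factor: -9*x^2 + 2*x = -x*(9*x - 2) = 0.
  ⇒ x = 0, 2/9

f''(x) = 2 - 18*x
Second-derivative test at each critical point:
  f''(0) = 2 > 0 → local minimum
  f''(2/9) = -2 < 0 → local maximum

Critical points: x = 0 (local minimum); x = 2/9 (local maximum)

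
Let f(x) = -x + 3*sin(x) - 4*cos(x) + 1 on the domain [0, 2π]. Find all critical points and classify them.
f'(x) = 4*sin(x) + 3*cos(x) - 1

Solve f'(x) = 0 on [0, 2π]:
  f'(x) = 0 ⇔ 4*sin(x) + 3*cos(x) = 1. Write the left side as R·cos(x + φ) with R = √(3² + (-4)²) = 5, cos φ = 3/5, sin φ = -4/5; then cos(x + φ) = 1/5. Solve for x and keep the solutions lying in [0, 2π].
  ⇒ x = atan((4 + 6*sqrt(6))/(3 - 8*sqrt(6))) + pi ≈ 2.2967, atan((4 - 6*sqrt(6))/(3 + 8*sqrt(6))) + 2*pi ≈ 5.8410

f''(x) = -3*sin(x) + 4*cos(x)
Second-derivative test at each critical point:
  f''(2.2967) = -4.8990 < 0 → local maximum
  f''(5.8410) = 4.8990 > 0 → local minimum

Critical points: x = atan((4 + 6*sqrt(6))/(3 - 8*sqrt(6))) + pi ≈ 2.2967 (local maximum); x = atan((4 - 6*sqrt(6))/(3 + 8*sqrt(6))) + 2*pi ≈ 5.8410 (local minimum)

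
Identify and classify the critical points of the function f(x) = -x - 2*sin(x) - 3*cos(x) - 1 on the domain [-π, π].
f'(x) = 3*sin(x) - 2*cos(x) - 1

Solve f'(x) = 0 on [-π, π]:
  f'(x) = 0 ⇔ 3*sin(x) - 2*cos(x) = 1. Write the left side as R·cos(x + φ) with R = √((-2)² + (-3)²) = sqrt(13), cos φ = -2*sqrt(13)/13, sin φ = -3*sqrt(13)/13; then cos(x + φ) = sqrt(13)/13. Solve for x and keep the solutions lying in [-π, π].
  ⇒ x = -pi + atan((3 - 4*sqrt(3))/(-6*sqrt(3) - 2)) ≈ -2.8346, atan((3 + 4*sqrt(3))/(-2 + 6*sqrt(3))) ≈ 0.8690

f''(x) = 2*sin(x) + 3*cos(x)
Second-derivative test at each critical point:
  f''(-2.8346) = -3.4641 < 0 → local maximum
  f''(0.8690) = 3.4641 > 0 → local minimum

Critical points: x = -pi + atan((3 - 4*sqrt(3))/(-6*sqrt(3) - 2)) ≈ -2.8346 (local maximum); x = atan((3 + 4*sqrt(3))/(-2 + 6*sqrt(3))) ≈ 0.8690 (local minimum)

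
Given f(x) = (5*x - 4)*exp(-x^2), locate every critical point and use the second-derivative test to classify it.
f'(x) = (-2*x*(5*x - 4) + 5)*exp(-x^2)

Solve f'(x) = 0:
  f'(x) = (-10*x^2 + 8*x + 5)·exp(-x^2) and exp(-x^2) > 0 for every x, so f'(x) = 0 ⇔ -10*x^2 + 8*x + 5 = 0.
  10*x^2 - 8*x - 5 = 0 has no rational roots; quadratic formula: x = (8 ± √264)/20.
  ⇒ x = 2/5 - sqrt(66)/10 ≈ -0.4124, 2/5 + sqrt(66)/10 ≈ 1.2124

f''(x) = 2*(2*x^2*(5*x - 4) - 15*x + 4)*exp(-x^2)
Second-derivative test at each critical point:
  f''(-0.4124) = 13.7069 > 0 → local minimum
  f''(1.2124) = -3.7361 < 0 → local maximum

Critical points: x = 2/5 - sqrt(66)/10 ≈ -0.4124 (local minimum); x = 2/5 + sqrt(66)/10 ≈ 1.2124 (local maximum)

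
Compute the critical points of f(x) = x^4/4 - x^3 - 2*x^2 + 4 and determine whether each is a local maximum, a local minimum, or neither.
f'(x) = x*(x^2 - 3*x - 4)

Solve f'(x) = 0:
  Factor: x^3 - 3*x^2 - 4*x = x*(x - 4)*(x + 1) = 0.
  ⇒ x = -1, 0, 4

f''(x) = 3*x^2 - 6*x - 4
Second-derivative test at each critical point:
  f''(-1) = 5 > 0 → local minimum
  f''(0) = -4 < 0 → local maximum
  f''(4) = 20 > 0 → local minimum

Critical points: x = -1 (local minimum); x = 0 (local maximum); x = 4 (local minimum)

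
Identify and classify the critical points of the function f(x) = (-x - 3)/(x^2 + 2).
f'(x) = (-x^2 + 2*x*(x + 3) - 2)/(x^2 + 2)^2

Solve f'(x) = 0:
  f'(x) = (x^2 + 6*x - 2)/(x^2 + 2)^2; the denominator is positive wherever f is defined, so f'(x) = 0 ⇔ x^2 + 6*x - 2 = 0.
  x^2 + 6*x - 2 = 0 has no rational roots; quadratic formula: x = (-6 ± √44)/2.
  ⇒ x = -sqrt(11) - 3 ≈ -6.3166, -3 + sqrt(11) ≈ 0.3166

f''(x) = 2*(-4*x^2*(x + 3) + 3*(x + 1)*(x^2 + 2))/(x^2 + 2)^3
Second-derivative test at each critical point:
  f''(-6.3166) = -0.0038 < 0 → local maximum
  f''(0.3166) = 1.5038 > 0 → local minimum

Critical points: x = -sqrt(11) - 3 ≈ -6.3166 (local maximum); x = -3 + sqrt(11) ≈ 0.3166 (local minimum)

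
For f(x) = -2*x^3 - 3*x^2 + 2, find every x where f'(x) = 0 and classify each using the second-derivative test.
f'(x) = 6*x*(-x - 1)

Solve f'(x) = 0:
  Factor: -6*x^2 - 6*x = -6*x*(x + 1) = 0.
  ⇒ x = -1, 0

f''(x) = -12*x - 6
Second-derivative test at each critical point:
  f''(-1) = 6 > 0 → local minimum
  f''(0) = -6 < 0 → local maximum

Critical points: x = -1 (local minimum); x = 0 (local maximum)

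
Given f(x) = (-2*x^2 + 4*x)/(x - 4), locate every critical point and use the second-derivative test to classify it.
f'(x) = 2*(-x^2 + 8*x - 8)/(x^2 - 8*x + 16)

Solve f'(x) = 0:
  f'(x) = -2*(x^2 - 8*x + 8)/(x - 4)^2; the denominator is positive wherever f is defined, so f'(x) = 0 ⇔ -2*x^2 + 16*x - 16 = 0.
  Factor: -2*x^2 + 16*x - 16 = -2*(x^2 - 8*x + 8); x^2 - 8*x + 8 = 0 has no rational roots; quadratic formula: x = (8 ± √32)/2.
  ⇒ x = 4 - 2*sqrt(2) ≈ 1.1716, 2*sqrt(2) + 4 ≈ 6.8284

f''(x) = -32/(x^3 - 12*x^2 + 48*x - 64)
Second-derivative test at each critical point:
  f''(1.1716) = 1.4142 > 0 → local minimum
  f''(6.8284) = -1.4142 < 0 → local maximum

Critical points: x = 4 - 2*sqrt(2) ≈ 1.1716 (local minimum); x = 2*sqrt(2) + 4 ≈ 6.8284 (local maximum)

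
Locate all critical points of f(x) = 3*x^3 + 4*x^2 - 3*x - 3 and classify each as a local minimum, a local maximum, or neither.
f'(x) = 9*x^2 + 8*x - 3

Solve f'(x) = 0:
  9*x^2 + 8*x - 3 = 0 has no rational roots; quadratic formula: x = (-8 ± √172)/18.
  ⇒ x = -sqrt(43)/9 - 4/9 ≈ -1.1730, -4/9 + sqrt(43)/9 ≈ 0.2842

f''(x) = 18*x + 8
Second-derivative test at each critical point:
  f''(-1.1730) = -13.1149 < 0 → local maximum
  f''(0.2842) = 13.1149 > 0 → local minimum

Critical points: x = -sqrt(43)/9 - 4/9 ≈ -1.1730 (local maximum); x = -4/9 + sqrt(43)/9 ≈ 0.2842 (local minimum)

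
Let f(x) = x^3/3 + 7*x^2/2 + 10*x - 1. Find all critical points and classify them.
f'(x) = x^2 + 7*x + 10

Solve f'(x) = 0:
  Factor: x^2 + 7*x + 10 = (x + 2)*(x + 5) = 0.
  ⇒ x = -5, -2

f''(x) = 2*x + 7
Second-derivative test at each critical point:
  f''(-5) = -3 < 0 → local maximum
  f''(-2) = 3 > 0 → local minimum

Critical points: x = -5 (local maximum); x = -2 (local minimum)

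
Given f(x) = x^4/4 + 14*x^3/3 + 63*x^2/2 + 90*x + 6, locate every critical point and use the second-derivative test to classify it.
f'(x) = x^3 + 14*x^2 + 63*x + 90

Solve f'(x) = 0:
  Factor: x^3 + 14*x^2 + 63*x + 90 = (x + 3)*(x + 5)*(x + 6) = 0.
  ⇒ x = -6, -5, -3

f''(x) = 3*x^2 + 28*x + 63
Second-derivative test at each critical point:
  f''(-6) = 3 > 0 → local minimum
  f''(-5) = -2 < 0 → local maximum
  f''(-3) = 6 > 0 → local minimum

Critical points: x = -6 (local minimum); x = -5 (local maximum); x = -3 (local minimum)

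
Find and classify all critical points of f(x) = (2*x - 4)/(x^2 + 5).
f'(x) = 2*(x^2 - 2*x*(x - 2) + 5)/(x^2 + 5)^2

Solve f'(x) = 0:
  f'(x) = -2*(x - 5)*(x + 1)/(x^2 + 5)^2; the denominator is positive wherever f is defined, so f'(x) = 0 ⇔ -2*x^2 + 8*x + 10 = 0.
  Factor: -2*x^2 + 8*x + 10 = -2*(x - 5)*(x + 1) = 0.
  ⇒ x = -1, 5

f''(x) = 4*(4*x^2*(x - 2) + (2 - 3*x)*(x^2 + 5))/(x^2 + 5)^3
Second-derivative test at each critical point:
  f''(-1) = 1/3 > 0 → local minimum
  f''(5) = -1/75 < 0 → local maximum

Critical points: x = -1 (local minimum); x = 5 (local maximum)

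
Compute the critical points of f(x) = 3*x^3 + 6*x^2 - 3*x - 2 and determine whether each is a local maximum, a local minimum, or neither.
f'(x) = 9*x^2 + 12*x - 3

Solve f'(x) = 0:
  Factor: 9*x^2 + 12*x - 3 = 3*(3*x^2 + 4*x - 1); 3*x^2 + 4*x - 1 = 0 has no rational roots; quadratic formula: x = (-4 ± √28)/6.
  ⇒ x = -sqrt(7)/3 - 2/3 ≈ -1.5486, -2/3 + sqrt(7)/3 ≈ 0.2153

f''(x) = 18*x + 12
Second-derivative test at each critical point:
  f''(-1.5486) = -15.8745 < 0 → local maximum
  f''(0.2153) = 15.8745 > 0 → local minimum

Critical points: x = -sqrt(7)/3 - 2/3 ≈ -1.5486 (local maximum); x = -2/3 + sqrt(7)/3 ≈ 0.2153 (local minimum)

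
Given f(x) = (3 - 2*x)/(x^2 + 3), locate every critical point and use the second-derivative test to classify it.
f'(x) = 2*(x^2 - 3*x - 3)/(x^4 + 6*x^2 + 9)

Solve f'(x) = 0:
  f'(x) = 2*(x^2 - 3*x - 3)/(x^2 + 3)^2; the denominator is positive wherever f is defined, so f'(x) = 0 ⇔ 2*x^2 - 6*x - 6 = 0.
  Factor: 2*x^2 - 6*x - 6 = 2*(x^2 - 3*x - 3); x^2 - 3*x - 3 = 0 has no rational roots; quadratic formula: x = (3 ± √21)/2.
  ⇒ x = 3/2 - sqrt(21)/2 ≈ -0.7913, 3/2 + sqrt(21)/2 ≈ 3.7913

f''(x) = 2*(4*x^2*(3 - 2*x) + 3*(2*x - 1)*(x^2 + 3))/(x^2 + 3)^3
Second-derivative test at each critical point:
  f''(-0.7913) = -0.6970 < 0 → local maximum
  f''(3.7913) = 0.0304 > 0 → local minimum

Critical points: x = 3/2 - sqrt(21)/2 ≈ -0.7913 (local maximum); x = 3/2 + sqrt(21)/2 ≈ 3.7913 (local minimum)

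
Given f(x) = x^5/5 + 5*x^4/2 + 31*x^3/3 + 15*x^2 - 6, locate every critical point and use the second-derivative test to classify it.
f'(x) = x*(x^3 + 10*x^2 + 31*x + 30)

Solve f'(x) = 0:
  Factor: x^4 + 10*x^3 + 31*x^2 + 30*x = x*(x + 2)*(x + 3)*(x + 5) = 0.
  ⇒ x = -5, -3, -2, 0

f''(x) = 4*x^3 + 30*x^2 + 62*x + 30
Second-derivative test at each critical point:
  f''(-5) = -30 < 0 → local maximum
  f''(-3) = 6 > 0 → local minimum
  f''(-2) = -6 < 0 → local maximum
  f''(0) = 30 > 0 → local minimum

Critical points: x = -5 (local maximum); x = -3 (local minimum); x = -2 (local maximum); x = 0 (local minimum)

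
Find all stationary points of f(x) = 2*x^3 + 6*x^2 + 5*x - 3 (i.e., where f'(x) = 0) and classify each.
f'(x) = 6*x^2 + 12*x + 5

Solve f'(x) = 0:
  6*x^2 + 12*x + 5 = 0 has no rational roots; quadratic formula: x = (-12 ± √24)/12.
  ⇒ x = -1 - sqrt(6)/6 ≈ -1.4082, -1 + sqrt(6)/6 ≈ -0.5918

f''(x) = 12*x + 12
Second-derivative test at each critical point:
  f''(-1.4082) = -4.8990 < 0 → local maximum
  f''(-0.5918) = 4.8990 > 0 → local minimum

Critical points: x = -1 - sqrt(6)/6 ≈ -1.4082 (local maximum); x = -1 + sqrt(6)/6 ≈ -0.5918 (local minimum)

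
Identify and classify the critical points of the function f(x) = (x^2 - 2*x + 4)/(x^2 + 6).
f'(x) = 2*(x^2 + 2*x - 6)/(x^4 + 12*x^2 + 36)

Solve f'(x) = 0:
  f'(x) = 2*(x^2 + 2*x - 6)/(x^2 + 6)^2; the denominator is positive wherever f is defined, so f'(x) = 0 ⇔ 2*x^2 + 4*x - 12 = 0.
  Factor: 2*x^2 + 4*x - 12 = 2*(x^2 + 2*x - 6); x^2 + 2*x - 6 = 0 has no rational roots; quadratic formula: x = (-2 ± √28)/2.
  ⇒ x = -sqrt(7) - 1 ≈ -3.6458, -1 + sqrt(7) ≈ 1.6458

f''(x) = 4*(-x^3 - 3*x^2 + 18*x + 6)/(x^6 + 18*x^4 + 108*x^2 + 216)
Second-derivative test at each critical point:
  f''(-3.6458) = -0.0284 < 0 → local maximum
  f''(1.6458) = 0.1395 > 0 → local minimum

Critical points: x = -sqrt(7) - 1 ≈ -3.6458 (local maximum); x = -1 + sqrt(7) ≈ 1.6458 (local minimum)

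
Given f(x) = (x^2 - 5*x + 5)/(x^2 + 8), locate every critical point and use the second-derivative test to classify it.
f'(x) = (5*x^2 + 6*x - 40)/(x^4 + 16*x^2 + 64)

Solve f'(x) = 0:
  f'(x) = (5*x^2 + 6*x - 40)/(x^2 + 8)^2; the denominator is positive wherever f is defined, so f'(x) = 0 ⇔ 5*x^2 + 6*x - 40 = 0.
  5*x^2 + 6*x - 40 = 0 has no rational roots; quadratic formula: x = (-6 ± √836)/10.
  ⇒ x = -sqrt(209)/5 - 3/5 ≈ -3.4914, -3/5 + sqrt(209)/5 ≈ 2.2914

f''(x) = 2*(-5*x^3 - 9*x^2 + 120*x + 24)/(x^6 + 24*x^4 + 192*x^2 + 512)
Second-derivative test at each critical point:
  f''(-3.4914) = -0.0709 < 0 → local maximum
  f''(2.2914) = 0.1647 > 0 → local minimum

Critical points: x = -sqrt(209)/5 - 3/5 ≈ -3.4914 (local maximum); x = -3/5 + sqrt(209)/5 ≈ 2.2914 (local minimum)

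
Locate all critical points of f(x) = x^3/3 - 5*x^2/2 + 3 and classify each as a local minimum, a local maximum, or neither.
f'(x) = x*(x - 5)

Solve f'(x) = 0:
  Factor: x^2 - 5*x = x*(x - 5) = 0.
  ⇒ x = 0, 5

f''(x) = 2*x - 5
Second-derivative test at each critical point:
  f''(0) = -5 < 0 → local maximum
  f''(5) = 5 > 0 → local minimum

Critical points: x = 0 (local maximum); x = 5 (local minimum)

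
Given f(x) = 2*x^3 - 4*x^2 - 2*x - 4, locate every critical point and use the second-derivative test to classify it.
f'(x) = 6*x^2 - 8*x - 2

Solve f'(x) = 0:
  Factor: 6*x^2 - 8*x - 2 = 2*(3*x^2 - 4*x - 1); 3*x^2 - 4*x - 1 = 0 has no rational roots; quadratic formula: x = (4 ± √28)/6.
  ⇒ x = 2/3 - sqrt(7)/3 ≈ -0.2153, 2/3 + sqrt(7)/3 ≈ 1.5486

f''(x) = 12*x - 8
Second-derivative test at each critical point:
  f''(-0.2153) = -10.5830 < 0 → local maximum
  f''(1.5486) = 10.5830 > 0 → local minimum

Critical points: x = 2/3 - sqrt(7)/3 ≈ -0.2153 (local maximum); x = 2/3 + sqrt(7)/3 ≈ 1.5486 (local minimum)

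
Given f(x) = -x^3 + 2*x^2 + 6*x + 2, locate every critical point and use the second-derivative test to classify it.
f'(x) = -3*x^2 + 4*x + 6

Solve f'(x) = 0:
  3*x^2 - 4*x - 6 = 0 has no rational roots; quadratic formula: x = (4 ± √88)/6.
  ⇒ x = 2/3 - sqrt(22)/3 ≈ -0.8968, 2/3 + sqrt(22)/3 ≈ 2.2301

f''(x) = 4 - 6*x
Second-derivative test at each critical point:
  f''(-0.8968) = 9.3808 > 0 → local minimum
  f''(2.2301) = -9.3808 < 0 → local maximum

Critical points: x = 2/3 - sqrt(22)/3 ≈ -0.8968 (local minimum); x = 2/3 + sqrt(22)/3 ≈ 2.2301 (local maximum)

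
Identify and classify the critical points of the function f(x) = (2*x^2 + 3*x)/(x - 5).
f'(x) = (2*x^2 - 20*x - 15)/(x^2 - 10*x + 25)

Solve f'(x) = 0:
  f'(x) = (2*x^2 - 20*x - 15)/(x - 5)^2; the denominator is positive wherever f is defined, so f'(x) = 0 ⇔ 2*x^2 - 20*x - 15 = 0.
  2*x^2 - 20*x - 15 = 0 has no rational roots; quadratic formula: x = (20 ± √520)/4.
  ⇒ x = 5 - sqrt(130)/2 ≈ -0.7009, 5 + sqrt(130)/2 ≈ 10.7009

f''(x) = 130/(x^3 - 15*x^2 + 75*x - 125)
Second-derivative test at each critical point:
  f''(-0.7009) = -0.7016 < 0 → local maximum
  f''(10.7009) = 0.7016 > 0 → local minimum

Critical points: x = 5 - sqrt(130)/2 ≈ -0.7009 (local maximum); x = 5 + sqrt(130)/2 ≈ 10.7009 (local minimum)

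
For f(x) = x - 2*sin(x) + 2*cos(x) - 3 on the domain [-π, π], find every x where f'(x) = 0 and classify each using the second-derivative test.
f'(x) = -2*sqrt(2)*sin(x + pi/4) + 1

Solve f'(x) = 0 on [-π, π]:
  f'(x) = 0 ⇔ -2*sin(x) - 2*cos(x) = -1. Write the left side as R·cos(x + φ) with R = √((-2)² + 2²) = 2*sqrt(2), cos φ = -sqrt(2)/2, sin φ = sqrt(2)/2; then cos(x + φ) = -sqrt(2)/4. Solve for x and keep the solutions lying in [-π, π].
  ⇒ x = atan((1 - sqrt(7))/(1 + sqrt(7))) ≈ -0.4240, atan((1 + sqrt(7))/(1 - sqrt(7))) + pi ≈ 1.9948

f''(x) = -2*sqrt(2)*cos(x + pi/4)
Second-derivative test at each critical point:
  f''(-0.4240) = -2.6458 < 0 → local maximum
  f''(1.9948) = 2.6458 > 0 → local minimum

Critical points: x = atan((1 - sqrt(7))/(1 + sqrt(7))) ≈ -0.4240 (local maximum); x = atan((1 + sqrt(7))/(1 - sqrt(7))) + pi ≈ 1.9948 (local minimum)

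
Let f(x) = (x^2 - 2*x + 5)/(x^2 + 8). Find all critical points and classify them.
f'(x) = 2*(x^2 + 3*x - 8)/(x^4 + 16*x^2 + 64)

Solve f'(x) = 0:
  f'(x) = 2*(x^2 + 3*x - 8)/(x^2 + 8)^2; the denominator is positive wherever f is defined, so f'(x) = 0 ⇔ 2*x^2 + 6*x - 16 = 0.
  Factor: 2*x^2 + 6*x - 16 = 2*(x^2 + 3*x - 8); x^2 + 3*x - 8 = 0 has no rational roots; quadratic formula: x = (-3 ± √41)/2.
  ⇒ x = -sqrt(41)/2 - 3/2 ≈ -4.7016, -3/2 + sqrt(41)/2 ≈ 1.7016

f''(x) = 2*(-2*x^3 - 9*x^2 + 48*x + 24)/(x^6 + 24*x^4 + 192*x^2 + 512)
Second-derivative test at each critical point:
  f''(-4.7016) = -0.0141 < 0 → local maximum
  f''(1.7016) = 0.1079 > 0 → local minimum

Critical points: x = -sqrt(41)/2 - 3/2 ≈ -4.7016 (local maximum); x = -3/2 + sqrt(41)/2 ≈ 1.7016 (local minimum)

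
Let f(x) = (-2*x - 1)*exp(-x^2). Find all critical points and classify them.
f'(x) = 2*(x*(2*x + 1) - 1)*exp(-x^2)

Solve f'(x) = 0:
  f'(x) = (4*x^2 + 2*x - 2)·exp(-x^2) and exp(-x^2) > 0 for every x, so f'(x) = 0 ⇔ 4*x^2 + 2*x - 2 = 0.
  Factor: 4*x^2 + 2*x - 2 = 2*(x + 1)*(2*x - 1) = 0.
  ⇒ x = -1, 1/2

f''(x) = 2*(-4*x^3 - 2*x^2 + 6*x + 1)*exp(-x^2)
Second-derivative test at each critical point:
  f''(-1) = -2.2073 < 0 → local maximum
  f''(1/2) = 4.6728 > 0 → local minimum

Critical points: x = -1 (local maximum); x = 1/2 (local minimum)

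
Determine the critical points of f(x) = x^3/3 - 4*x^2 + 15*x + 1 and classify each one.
f'(x) = x^2 - 8*x + 15

Solve f'(x) = 0:
  Factor: x^2 - 8*x + 15 = (x - 5)*(x - 3) = 0.
  ⇒ x = 3, 5

f''(x) = 2*x - 8
Second-derivative test at each critical point:
  f''(3) = -2 < 0 → local maximum
  f''(5) = 2 > 0 → local minimum

Critical points: x = 3 (local maximum); x = 5 (local minimum)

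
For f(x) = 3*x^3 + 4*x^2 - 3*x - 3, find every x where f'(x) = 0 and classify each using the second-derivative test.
f'(x) = 9*x^2 + 8*x - 3

Solve f'(x) = 0:
  9*x^2 + 8*x - 3 = 0 has no rational roots; quadratic formula: x = (-8 ± √172)/18.
  ⇒ x = -sqrt(43)/9 - 4/9 ≈ -1.1730, -4/9 + sqrt(43)/9 ≈ 0.2842

f''(x) = 18*x + 8
Second-derivative test at each critical point:
  f''(-1.1730) = -13.1149 < 0 → local maximum
  f''(0.2842) = 13.1149 > 0 → local minimum

Critical points: x = -sqrt(43)/9 - 4/9 ≈ -1.1730 (local maximum); x = -4/9 + sqrt(43)/9 ≈ 0.2842 (local minimum)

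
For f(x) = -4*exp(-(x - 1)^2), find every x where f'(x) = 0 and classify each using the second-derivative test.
f'(x) = 8*(x - 1)*exp(-(x - 1)^2)

Solve f'(x) = 0:
  f'(x) = (8*x - 8)·exp(-(x - 1)^2) and exp(-(x - 1)^2) > 0 for every x, so f'(x) = 0 ⇔ 8*x - 8 = 0.
  Factor: 8*x - 8 = 8*(x - 1) = 0.
  ⇒ x = 1

f''(x) = 8*(1 - 2*(x - 1)^2)*exp(-(x - 1)^2)
Second-derivative test at each critical point:
  f''(1) = 8 > 0 → local minimum

Critical points: x = 1 (local minimum)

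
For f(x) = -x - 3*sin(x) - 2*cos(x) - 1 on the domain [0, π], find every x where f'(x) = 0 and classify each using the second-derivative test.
f'(x) = 2*sin(x) - 3*cos(x) - 1

Solve f'(x) = 0 on [0, π]:
  f'(x) = 0 ⇔ 2*sin(x) - 3*cos(x) = 1. Write the left side as R·cos(x + φ) with R = √((-3)² + (-2)²) = sqrt(13), cos φ = -3*sqrt(13)/13, sin φ = -2*sqrt(13)/13; then cos(x + φ) = sqrt(13)/13. Solve for x and keep the solutions lying in [0, π].
  ⇒ x = atan((2 + 6*sqrt(3))/(-3 + 4*sqrt(3))) ≈ 1.2638

f''(x) = 3*sin(x) + 2*cos(x)
Second-derivative test at each critical point:
  f''(1.2638) = 3.4641 > 0 → local minimum

Critical points: x = atan((2 + 6*sqrt(3))/(-3 + 4*sqrt(3))) ≈ 1.2638 (local minimum)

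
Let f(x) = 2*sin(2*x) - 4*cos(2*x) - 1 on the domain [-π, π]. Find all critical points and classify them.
f'(x) = 8*sin(2*x) + 4*cos(2*x)

Solve f'(x) = 0 on [-π, π]:
  f'(x) = 0 ⇔ 2*cos(2*x) = -4*sin(2*x) ⇔ tan(2*x) = -1/2, i.e. 2*x = arctan(-1/2) + nπ; keep the solutions lying in [-π, π].
  ⇒ x = -pi/2 - atan(1/2)/2 ≈ -1.8026, -atan(1/2)/2 ≈ -0.2318, -atan(1/2)/2 + pi/2 ≈ 1.3390, pi - atan(1/2)/2 ≈ 2.9098

f''(x) = -8*sin(2*x) + 16*cos(2*x)
Second-derivative test at each critical point:
  f''(-1.8026) = -17.8885 < 0 → local maximum
  f''(-0.2318) = 17.8885 > 0 → local minimum
  f''(1.3390) = -17.8885 < 0 → local maximum
  f''(2.9098) = 17.8885 > 0 → local minimum

Critical points: x = -pi/2 - atan(1/2)/2 ≈ -1.8026 (local maximum); x = -atan(1/2)/2 ≈ -0.2318 (local minimum); x = -atan(1/2)/2 + pi/2 ≈ 1.3390 (local maximum); x = pi - atan(1/2)/2 ≈ 2.9098 (local minimum)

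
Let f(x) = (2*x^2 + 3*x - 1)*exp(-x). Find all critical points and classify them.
f'(x) = (-2*x^2 + x + 4)*exp(-x)

Solve f'(x) = 0:
  f'(x) = (-2*x^2 + x + 4)·exp(-x) and exp(-x) > 0 for every x, so f'(x) = 0 ⇔ -2*x^2 + x + 4 = 0.
  2*x^2 - x - 4 = 0 has no rational roots; quadratic formula: x = (1 ± √33)/4.
  ⇒ x = 1/4 - sqrt(33)/4 ≈ -1.1861, 1/4 + sqrt(33)/4 ≈ 1.6861

f''(x) = (2*x^2 - 5*x - 3)*exp(-x)
Second-derivative test at each critical point:
  f''(-1.1861) = 18.8101 > 0 → local minimum
  f''(1.6861) = -1.0641 < 0 → local maximum

Critical points: x = 1/4 - sqrt(33)/4 ≈ -1.1861 (local minimum); x = 1/4 + sqrt(33)/4 ≈ 1.6861 (local maximum)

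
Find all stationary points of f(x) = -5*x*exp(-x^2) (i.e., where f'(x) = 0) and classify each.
f'(x) = 5*(2*x^2 - 1)*exp(-x^2)

Solve f'(x) = 0:
  f'(x) = (10*x^2 - 5)·exp(-x^2) and exp(-x^2) > 0 for every x, so f'(x) = 0 ⇔ 10*x^2 - 5 = 0.
  Factor: 10*x^2 - 5 = 5*(2*x^2 - 1); 2*x^2 - 1 = 0 has no rational roots; quadratic formula: x = (0 ± √8)/4.
  ⇒ x = -sqrt(2)/2 ≈ -0.7071, sqrt(2)/2 ≈ 0.7071

f''(x) = (-20*x^3 + 30*x)*exp(-x^2)
Second-derivative test at each critical point:
  f''(-0.7071) = -8.5776 < 0 → local maximum
  f''(0.7071) = 8.5776 > 0 → local minimum

Critical points: x = -sqrt(2)/2 ≈ -0.7071 (local maximum); x = sqrt(2)/2 ≈ 0.7071 (local minimum)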